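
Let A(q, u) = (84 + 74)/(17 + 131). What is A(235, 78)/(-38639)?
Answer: -79/2859286 ≈ -2.7629e-5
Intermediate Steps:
A(q, u) = 79/74 (A(q, u) = 158/148 = 158*(1/148) = 79/74)
A(235, 78)/(-38639) = (79/74)/(-38639) = (79/74)*(-1/38639) = -79/2859286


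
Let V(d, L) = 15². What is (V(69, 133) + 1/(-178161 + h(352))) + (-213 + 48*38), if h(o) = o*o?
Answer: 99615851/54257 ≈ 1836.0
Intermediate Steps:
V(d, L) = 225
h(o) = o²
(V(69, 133) + 1/(-178161 + h(352))) + (-213 + 48*38) = (225 + 1/(-178161 + 352²)) + (-213 + 48*38) = (225 + 1/(-178161 + 123904)) + (-213 + 1824) = (225 + 1/(-54257)) + 1611 = (225 - 1/54257) + 1611 = 12207824/54257 + 1611 = 99615851/54257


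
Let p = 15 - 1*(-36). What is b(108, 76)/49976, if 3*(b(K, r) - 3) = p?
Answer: 5/12494 ≈ 0.00040019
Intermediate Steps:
p = 51 (p = 15 + 36 = 51)
b(K, r) = 20 (b(K, r) = 3 + (⅓)*51 = 3 + 17 = 20)
b(108, 76)/49976 = 20/49976 = 20*(1/49976) = 5/12494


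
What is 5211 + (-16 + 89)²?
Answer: 10540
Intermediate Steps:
5211 + (-16 + 89)² = 5211 + 73² = 5211 + 5329 = 10540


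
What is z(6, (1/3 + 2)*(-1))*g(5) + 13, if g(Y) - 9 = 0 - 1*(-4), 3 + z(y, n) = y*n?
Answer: -208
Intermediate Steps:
z(y, n) = -3 + n*y (z(y, n) = -3 + y*n = -3 + n*y)
g(Y) = 13 (g(Y) = 9 + (0 - 1*(-4)) = 9 + (0 + 4) = 9 + 4 = 13)
z(6, (1/3 + 2)*(-1))*g(5) + 13 = (-3 + ((1/3 + 2)*(-1))*6)*13 + 13 = (-3 + ((⅓ + 2)*(-1))*6)*13 + 13 = (-3 + ((7/3)*(-1))*6)*13 + 13 = (-3 - 7/3*6)*13 + 13 = (-3 - 14)*13 + 13 = -17*13 + 13 = -221 + 13 = -208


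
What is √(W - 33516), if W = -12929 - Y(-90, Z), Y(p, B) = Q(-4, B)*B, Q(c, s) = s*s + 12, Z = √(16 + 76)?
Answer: √(-46445 - 208*√23) ≈ 217.81*I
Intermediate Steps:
Z = 2*√23 (Z = √92 = 2*√23 ≈ 9.5917)
Q(c, s) = 12 + s² (Q(c, s) = s² + 12 = 12 + s²)
Y(p, B) = B*(12 + B²) (Y(p, B) = (12 + B²)*B = B*(12 + B²))
W = -12929 - 208*√23 (W = -12929 - 2*√23*(12 + (2*√23)²) = -12929 - 2*√23*(12 + 92) = -12929 - 2*√23*104 = -12929 - 208*√23 ≈ -13927.)
√(W - 33516) = √((-12929 - 208*√23) - 33516) = √(-46445 - 208*√23)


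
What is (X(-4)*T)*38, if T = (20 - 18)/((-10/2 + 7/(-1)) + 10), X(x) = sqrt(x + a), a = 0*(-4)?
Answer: -76*I ≈ -76.0*I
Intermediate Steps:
a = 0
X(x) = sqrt(x) (X(x) = sqrt(x + 0) = sqrt(x))
T = -1 (T = 2/((-10*1/2 + 7*(-1)) + 10) = 2/((-5 - 7) + 10) = 2/(-12 + 10) = 2/(-2) = 2*(-1/2) = -1)
(X(-4)*T)*38 = (sqrt(-4)*(-1))*38 = ((2*I)*(-1))*38 = -2*I*38 = -76*I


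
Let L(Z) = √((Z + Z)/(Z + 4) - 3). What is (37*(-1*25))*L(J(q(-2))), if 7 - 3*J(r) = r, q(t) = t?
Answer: -925*I*√105/7 ≈ -1354.1*I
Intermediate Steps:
J(r) = 7/3 - r/3
L(Z) = √(-3 + 2*Z/(4 + Z)) (L(Z) = √((2*Z)/(4 + Z) - 3) = √(2*Z/(4 + Z) - 3) = √(-3 + 2*Z/(4 + Z)))
(37*(-1*25))*L(J(q(-2))) = (37*(-1*25))*√((-12 - (7/3 - ⅓*(-2)))/(4 + (7/3 - ⅓*(-2)))) = (37*(-25))*√((-12 - (7/3 + ⅔))/(4 + (7/3 + ⅔))) = -925*√(-12 - 1*3)/√(4 + 3) = -925*√7*√(-12 - 3)/7 = -925*I*√105/7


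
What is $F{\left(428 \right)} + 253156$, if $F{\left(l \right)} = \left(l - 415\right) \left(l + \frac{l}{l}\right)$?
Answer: $258733$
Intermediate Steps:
$F{\left(l \right)} = \left(1 + l\right) \left(-415 + l\right)$ ($F{\left(l \right)} = \left(-415 + l\right) \left(l + 1\right) = \left(-415 + l\right) \left(1 + l\right) = \left(1 + l\right) \left(-415 + l\right)$)
$F{\left(428 \right)} + 253156 = \left(-415 + 428^{2} - 177192\right) + 253156 = \left(-415 + 183184 - 177192\right) + 253156 = 5577 + 253156 = 258733$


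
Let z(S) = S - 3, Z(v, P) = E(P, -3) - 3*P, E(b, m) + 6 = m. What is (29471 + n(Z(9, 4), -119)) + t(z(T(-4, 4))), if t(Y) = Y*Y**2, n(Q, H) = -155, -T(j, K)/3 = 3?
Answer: 27588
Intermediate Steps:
T(j, K) = -9 (T(j, K) = -3*3 = -9)
E(b, m) = -6 + m
Z(v, P) = -9 - 3*P (Z(v, P) = (-6 - 3) - 3*P = -9 - 3*P)
z(S) = -3 + S
t(Y) = Y**3
(29471 + n(Z(9, 4), -119)) + t(z(T(-4, 4))) = (29471 - 155) + (-3 - 9)**3 = 29316 + (-12)**3 = 29316 - 1728 = 27588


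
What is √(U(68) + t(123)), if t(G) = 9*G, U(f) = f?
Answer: 5*√47 ≈ 34.278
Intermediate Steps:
√(U(68) + t(123)) = √(68 + 9*123) = √(68 + 1107) = √1175 = 5*√47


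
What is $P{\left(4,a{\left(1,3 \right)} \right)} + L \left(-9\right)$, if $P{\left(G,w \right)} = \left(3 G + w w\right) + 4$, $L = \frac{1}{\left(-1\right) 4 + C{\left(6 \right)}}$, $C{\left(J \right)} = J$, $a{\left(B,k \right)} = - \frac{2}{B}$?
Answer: $\frac{31}{2} \approx 15.5$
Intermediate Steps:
$L = \frac{1}{2}$ ($L = \frac{1}{\left(-1\right) 4 + 6} = \frac{1}{-4 + 6} = \frac{1}{2} \approx 0.5$)
$P{\left(G,w \right)} = 4 + w^{2} + 3 G$ ($P{\left(G,w \right)} = \left(3 G + w^{2}\right) + 4 = \left(w^{2} + 3 G\right) + 4 = 4 + w^{2} + 3 G$)
$P{\left(4,a{\left(1,3 \right)} \right)} + L \left(-9\right) = \left(4 + \left(- \frac{2}{1}\right)^{2} + 3 \cdot 4\right) + \frac{1}{2} \left(-9\right) = \left(4 + \left(\left(-2\right) 1\right)^{2} + 12\right) - \frac{9}{2} = \left(4 + \left(-2\right)^{2} + 12\right) - \frac{9}{2} = \left(4 + 4 + 12\right) - \frac{9}{2} = 20 - \frac{9}{2} = \frac{31}{2}$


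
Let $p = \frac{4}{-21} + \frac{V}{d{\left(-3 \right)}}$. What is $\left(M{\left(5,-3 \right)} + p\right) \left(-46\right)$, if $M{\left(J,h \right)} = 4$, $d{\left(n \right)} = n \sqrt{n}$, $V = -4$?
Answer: $- \frac{3680}{21} + \frac{184 i \sqrt{3}}{9} \approx -175.24 + 35.411 i$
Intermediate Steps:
$d{\left(n \right)} = n^{\frac{3}{2}}$
$p = - \frac{4}{21} - \frac{4 i \sqrt{3}}{9}$ ($p = \frac{4}{-21} - \frac{4}{\left(-3\right)^{\frac{3}{2}}} = 4 \left(- \frac{1}{21}\right) - \frac{4}{\left(-3\right) i \sqrt{3}} = - \frac{4}{21} - 4 \frac{i \sqrt{3}}{9} = - \frac{4}{21} - \frac{4 i \sqrt{3}}{9} \approx -0.19048 - 0.7698 i$)
$\left(M{\left(5,-3 \right)} + p\right) \left(-46\right) = \left(4 - \left(\frac{4}{21} + \frac{4 i \sqrt{3}}{9}\right)\right) \left(-46\right) = \left(\frac{80}{21} - \frac{4 i \sqrt{3}}{9}\right) \left(-46\right) = - \frac{3680}{21} + \frac{184 i \sqrt{3}}{9}$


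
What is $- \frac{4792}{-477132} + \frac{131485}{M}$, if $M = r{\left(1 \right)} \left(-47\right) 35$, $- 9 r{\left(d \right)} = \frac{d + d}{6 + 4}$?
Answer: $\frac{141155721437}{39244107} \approx 3596.9$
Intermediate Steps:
$r{\left(d \right)} = - \frac{d}{45}$ ($r{\left(d \right)} = - \frac{\left(d + d\right) \frac{1}{6 + 4}}{9} = - \frac{2 d \frac{1}{10}}{9} = - \frac{\frac{1}{5} d}{9} = - \frac{d}{45}$)
$M = \frac{329}{9}$ ($M = \left(- \frac{1}{45}\right) 1 \left(-47\right) 35 = \left(- \frac{1}{45}\right) \left(-47\right) 35 = \frac{47}{45} \cdot 35 = \frac{329}{9} \approx 36.556$)
$- \frac{4792}{-477132} + \frac{131485}{M} = - \frac{4792}{-477132} + \frac{131485}{\frac{329}{9}} = \left(-4792\right) \left(- \frac{1}{477132}\right) + 131485 \cdot \frac{9}{329} = \frac{1198}{119283} + \frac{1183365}{329} = \frac{141155721437}{39244107}$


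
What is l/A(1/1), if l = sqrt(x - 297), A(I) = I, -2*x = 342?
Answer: 6*I*sqrt(13) ≈ 21.633*I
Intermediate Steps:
x = -171 (x = -1/2*342 = -171)
l = 6*I*sqrt(13) (l = sqrt(-171 - 297) = sqrt(-468) = 6*I*sqrt(13) ≈ 21.633*I)
l/A(1/1) = (6*I*sqrt(13))/(1/1) = (6*I*sqrt(13))/1 = (6*I*sqrt(13))*1 = 6*I*sqrt(13)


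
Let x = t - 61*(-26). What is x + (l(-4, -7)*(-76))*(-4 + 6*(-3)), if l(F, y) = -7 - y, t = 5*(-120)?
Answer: 986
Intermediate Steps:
t = -600
x = 986 (x = -600 - 61*(-26) = -600 + 1586 = 986)
x + (l(-4, -7)*(-76))*(-4 + 6*(-3)) = 986 + ((-7 - 1*(-7))*(-76))*(-4 + 6*(-3)) = 986 + ((-7 + 7)*(-76))*(-4 - 18) = 986 + (0*(-76))*(-22) = 986 + 0*(-22) = 986 + 0 = 986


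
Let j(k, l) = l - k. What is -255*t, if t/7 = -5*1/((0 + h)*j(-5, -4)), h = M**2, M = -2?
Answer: 8925/4 ≈ 2231.3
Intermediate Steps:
h = 4 (h = (-2)**2 = 4)
t = -35/4 (t = 7*(-5*1/((0 + 4)*(-4 - 1*(-5)))) = 7*(-5*1/(4*(-4 + 5))) = 7*(-5/(4*1)) = 7*(-5/4) = -35/4 ≈ -8.7500)
-255*t = -255*(-35/4) = 8925/4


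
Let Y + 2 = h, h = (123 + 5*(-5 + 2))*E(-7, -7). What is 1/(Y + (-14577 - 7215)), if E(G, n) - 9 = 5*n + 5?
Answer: -1/24062 ≈ -4.1559e-5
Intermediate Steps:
E(G, n) = 14 + 5*n (E(G, n) = 9 + (5*n + 5) = 9 + (5 + 5*n) = 14 + 5*n)
h = -2268 (h = (123 + 5*(-5 + 2))*(14 + 5*(-7)) = (123 + 5*(-3))*(14 - 35) = (123 - 15)*(-21) = 108*(-21) = -2268)
Y = -2270 (Y = -2 - 2268 = -2270)
1/(Y + (-14577 - 7215)) = 1/(-2270 + (-14577 - 7215)) = 1/(-2270 - 21792) = 1/(-24062) = -1/24062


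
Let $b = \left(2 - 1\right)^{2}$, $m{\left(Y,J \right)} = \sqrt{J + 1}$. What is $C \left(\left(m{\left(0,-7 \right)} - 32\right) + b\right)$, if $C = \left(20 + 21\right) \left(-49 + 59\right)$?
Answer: $-12710 + 410 i \sqrt{6} \approx -12710.0 + 1004.3 i$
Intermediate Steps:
$m{\left(Y,J \right)} = \sqrt{1 + J}$
$b = 1$ ($b = 1^{2} = 1$)
$C = 410$ ($C = 41 \cdot 10 = 410$)
$C \left(\left(m{\left(0,-7 \right)} - 32\right) + b\right) = 410 \left(\left(\sqrt{1 - 7} - 32\right) + 1\right) = 410 \left(\left(\sqrt{-6} - 32\right) + 1\right) = 410 \left(\left(i \sqrt{6} - 32\right) + 1\right) = 410 \left(\left(-32 + i \sqrt{6}\right) + 1\right) = 410 \left(-31 + i \sqrt{6}\right) = -12710 + 410 i \sqrt{6}$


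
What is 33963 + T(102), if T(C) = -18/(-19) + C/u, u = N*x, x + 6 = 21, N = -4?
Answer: 6452827/190 ≈ 33962.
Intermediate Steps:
x = 15 (x = -6 + 21 = 15)
u = -60 (u = -4*15 = -60)
T(C) = 18/19 - C/60 (T(C) = -18/(-19) + C/(-60) = -18*(-1/19) + C*(-1/60) = 18/19 - C/60)
33963 + T(102) = 33963 + (18/19 - 1/60*102) = 33963 + (18/19 - 17/10) = 33963 - 143/190 = 6452827/190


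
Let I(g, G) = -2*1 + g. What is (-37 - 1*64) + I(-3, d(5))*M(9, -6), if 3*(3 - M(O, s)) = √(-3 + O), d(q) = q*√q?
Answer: -116 + 5*√6/3 ≈ -111.92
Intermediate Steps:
d(q) = q^(3/2)
M(O, s) = 3 - √(-3 + O)/3
I(g, G) = -2 + g
(-37 - 1*64) + I(-3, d(5))*M(9, -6) = (-37 - 1*64) + (-2 - 3)*(3 - √(-3 + 9)/3) = (-37 - 64) - 5*(3 - √6/3) = -101 + (-15 + 5*√6/3) = -116 + 5*√6/3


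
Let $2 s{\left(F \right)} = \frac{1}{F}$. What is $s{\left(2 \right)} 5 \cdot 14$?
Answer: $\frac{35}{2} \approx 17.5$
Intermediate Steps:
$s{\left(F \right)} = \frac{1}{2 F}$
$s{\left(2 \right)} 5 \cdot 14 = \frac{1}{2 \cdot 2} \cdot 5 \cdot 14 = \frac{1}{2} \cdot \frac{1}{2} \cdot 5 \cdot 14 = \frac{1}{4} \cdot 5 \cdot 14 = \frac{5}{4} \cdot 14 = \frac{35}{2}$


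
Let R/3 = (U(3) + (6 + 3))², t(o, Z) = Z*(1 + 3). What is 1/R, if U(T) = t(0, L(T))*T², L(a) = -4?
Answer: 1/54675 ≈ 1.8290e-5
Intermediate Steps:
t(o, Z) = 4*Z (t(o, Z) = Z*4 = 4*Z)
U(T) = -16*T² (U(T) = (4*(-4))*T² = -16*T²)
R = 54675 (R = 3*(-16*3² + (6 + 3))² = 3*(-16*9 + 9)² = 3*(-144 + 9)² = 3*(-135)² = 3*18225 = 54675)
1/R = 1/54675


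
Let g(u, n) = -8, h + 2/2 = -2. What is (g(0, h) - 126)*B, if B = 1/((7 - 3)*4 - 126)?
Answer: 67/55 ≈ 1.2182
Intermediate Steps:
h = -3 (h = -1 - 2 = -3)
B = -1/110 (B = 1/(4*4 - 126) = 1/(16 - 126) = 1/(-110) = -1/110 ≈ -0.0090909)
(g(0, h) - 126)*B = (-8 - 126)*(-1/110) = -134*(-1/110) = 67/55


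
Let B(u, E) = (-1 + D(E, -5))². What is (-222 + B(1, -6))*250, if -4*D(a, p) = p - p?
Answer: -55250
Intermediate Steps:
D(a, p) = 0 (D(a, p) = -(p - p)/4 = -¼*0 = 0)
B(u, E) = 1 (B(u, E) = (-1 + 0)² = (-1)² = 1)
(-222 + B(1, -6))*250 = (-222 + 1)*250 = -221*250 = -55250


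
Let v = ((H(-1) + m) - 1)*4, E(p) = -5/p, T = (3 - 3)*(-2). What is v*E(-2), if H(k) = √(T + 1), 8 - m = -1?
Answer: 90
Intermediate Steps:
m = 9 (m = 8 - 1*(-1) = 8 + 1 = 9)
T = 0 (T = 0*(-2) = 0)
H(k) = 1 (H(k) = √(0 + 1) = √1 = 1)
v = 36 (v = ((1 + 9) - 1)*4 = (10 - 1)*4 = 9*4 = 36)
v*E(-2) = 36*(-5/(-2)) = 36*(-5*(-½)) = 36*(5/2) = 90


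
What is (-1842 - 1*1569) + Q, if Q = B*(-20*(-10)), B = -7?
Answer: -4811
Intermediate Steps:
Q = -1400 (Q = -(-140)*(-10) = -7*200 = -1400)
(-1842 - 1*1569) + Q = (-1842 - 1*1569) - 1400 = (-1842 - 1569) - 1400 = -3411 - 1400 = -4811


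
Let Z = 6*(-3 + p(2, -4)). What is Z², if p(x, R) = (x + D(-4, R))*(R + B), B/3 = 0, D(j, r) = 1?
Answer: 8100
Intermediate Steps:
B = 0 (B = 3*0 = 0)
p(x, R) = R*(1 + x) (p(x, R) = (x + 1)*(R + 0) = (1 + x)*R = R*(1 + x))
Z = -90 (Z = 6*(-3 - 4*(1 + 2)) = 6*(-3 - 4*3) = 6*(-3 - 12) = 6*(-15) = -90)
Z² = (-90)² = 8100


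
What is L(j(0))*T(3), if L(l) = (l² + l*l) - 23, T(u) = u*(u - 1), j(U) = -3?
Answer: -30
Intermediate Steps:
T(u) = u*(-1 + u)
L(l) = -23 + 2*l² (L(l) = (l² + l²) - 23 = 2*l² - 23 = -23 + 2*l²)
L(j(0))*T(3) = (-23 + 2*(-3)²)*(3*(-1 + 3)) = (-23 + 2*9)*(3*2) = (-23 + 18)*6 = -5*6 = -30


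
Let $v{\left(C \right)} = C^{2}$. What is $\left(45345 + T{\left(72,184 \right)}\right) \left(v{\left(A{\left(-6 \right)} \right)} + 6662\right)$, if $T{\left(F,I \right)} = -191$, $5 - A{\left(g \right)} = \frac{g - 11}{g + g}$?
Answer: $\frac{21700493129}{72} \approx 3.014 \cdot 10^{8}$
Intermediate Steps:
$A{\left(g \right)} = 5 - \frac{-11 + g}{2 g}$ ($A{\left(g \right)} = 5 - \frac{g - 11}{g + g} = 5 - \frac{-11 + g}{2 g}$)
$\left(45345 + T{\left(72,184 \right)}\right) \left(v{\left(A{\left(-6 \right)} \right)} + 6662\right) = \left(45345 - 191\right) \left(\left(\frac{11 + 9 \left(-6\right)}{2 \left(-6\right)}\right)^{2} + 6662\right) = 45154 \left(\left(\frac{1}{2} \left(- \frac{1}{6}\right) \left(11 - 54\right)\right)^{2} + 6662\right) = 45154 \left(\left(\frac{1}{2} \left(- \frac{1}{6}\right) \left(-43\right)\right)^{2} + 6662\right) = 45154 \left(\left(\frac{43}{12}\right)^{2} + 6662\right) = 45154 \left(\frac{1849}{144} + 6662\right) = 45154 \cdot \frac{961177}{144} = \frac{21700493129}{72}$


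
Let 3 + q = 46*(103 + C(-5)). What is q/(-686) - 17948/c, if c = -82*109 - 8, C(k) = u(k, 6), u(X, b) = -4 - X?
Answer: -310801/62622 ≈ -4.9631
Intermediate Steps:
C(k) = -4 - k
q = 4781 (q = -3 + 46*(103 + (-4 - 1*(-5))) = -3 + 46*(103 + (-4 + 5)) = -3 + 46*(103 + 1) = -3 + 46*104 = -3 + 4784 = 4781)
c = -8946 (c = -8938 - 8 = -8946)
q/(-686) - 17948/c = 4781/(-686) - 17948/(-8946) = 4781*(-1/686) - 17948*(-1/8946) = -683/98 + 1282/639 = -310801/62622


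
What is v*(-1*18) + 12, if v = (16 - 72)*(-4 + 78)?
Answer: 74604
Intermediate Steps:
v = -4144 (v = -56*74 = -4144)
v*(-1*18) + 12 = -(-4144)*18 + 12 = -4144*(-18) + 12 = 74592 + 12 = 74604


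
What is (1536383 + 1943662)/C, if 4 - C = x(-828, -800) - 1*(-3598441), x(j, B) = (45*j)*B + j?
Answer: -1160015/11135203 ≈ -0.10418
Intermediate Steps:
x(j, B) = j + 45*B*j (x(j, B) = 45*B*j + j = j + 45*B*j)
C = -33405609 (C = 4 - (-828*(1 + 45*(-800)) - 1*(-3598441)) = 4 - (-828*(1 - 36000) + 3598441) = 4 - (-828*(-35999) + 3598441) = 4 - (29807172 + 3598441) = 4 - 1*33405613 = 4 - 33405613 = -33405609)
(1536383 + 1943662)/C = (1536383 + 1943662)/(-33405609) = 3480045*(-1/33405609) = -1160015/11135203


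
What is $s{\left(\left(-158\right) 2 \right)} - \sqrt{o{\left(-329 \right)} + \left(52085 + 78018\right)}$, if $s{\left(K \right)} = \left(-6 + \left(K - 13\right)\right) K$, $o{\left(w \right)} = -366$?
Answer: $105860 - \sqrt{129737} \approx 1.055 \cdot 10^{5}$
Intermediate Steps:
$s{\left(K \right)} = K \left(-19 + K\right)$ ($s{\left(K \right)} = \left(-6 + \left(-13 + K\right)\right) K = \left(-19 + K\right) K = K \left(-19 + K\right)$)
$s{\left(\left(-158\right) 2 \right)} - \sqrt{o{\left(-329 \right)} + \left(52085 + 78018\right)} = \left(-158\right) 2 \left(-19 - 316\right) - \sqrt{-366 + \left(52085 + 78018\right)} = - 316 \left(-19 - 316\right) - \sqrt{-366 + 130103} = \left(-316\right) \left(-335\right) - \sqrt{129737} = 105860 - \sqrt{129737}$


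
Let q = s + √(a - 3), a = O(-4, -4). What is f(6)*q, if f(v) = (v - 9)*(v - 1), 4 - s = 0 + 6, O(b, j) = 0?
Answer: 30 - 15*I*√3 ≈ 30.0 - 25.981*I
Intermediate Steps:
a = 0
s = -2 (s = 4 - (0 + 6) = 4 - 1*6 = 4 - 6 = -2)
f(v) = (-1 + v)*(-9 + v) (f(v) = (-9 + v)*(-1 + v) = (-1 + v)*(-9 + v))
q = -2 + I*√3 (q = -2 + √(0 - 3) = -2 + √(-3) = -2 + I*√3 ≈ -2.0 + 1.732*I)
f(6)*q = (9 + 6² - 10*6)*(-2 + I*√3) = (9 + 36 - 60)*(-2 + I*√3) = -15*(-2 + I*√3) = 30 - 15*I*√3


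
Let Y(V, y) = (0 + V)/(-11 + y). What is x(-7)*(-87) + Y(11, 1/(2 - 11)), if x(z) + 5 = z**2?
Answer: -382899/100 ≈ -3829.0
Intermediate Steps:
Y(V, y) = V/(-11 + y)
x(z) = -5 + z**2
x(-7)*(-87) + Y(11, 1/(2 - 11)) = (-5 + (-7)**2)*(-87) + 11/(-11 + 1/(2 - 11)) = (-5 + 49)*(-87) + 11/(-11 + 1/(-9)) = 44*(-87) + 11/(-11 - 1/9) = -3828 + 11/(-100/9) = -3828 + 11*(-9/100) = -3828 - 99/100 = -382899/100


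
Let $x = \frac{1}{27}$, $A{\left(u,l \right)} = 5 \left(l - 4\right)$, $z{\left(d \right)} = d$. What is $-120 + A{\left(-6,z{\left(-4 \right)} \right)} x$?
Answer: $- \frac{3280}{27} \approx -121.48$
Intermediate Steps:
$A{\left(u,l \right)} = -20 + 5 l$ ($A{\left(u,l \right)} = 5 \left(-4 + l\right) = -20 + 5 l$)
$x = \frac{1}{27} \approx 0.037037$
$-120 + A{\left(-6,z{\left(-4 \right)} \right)} x = -120 + \left(-20 + 5 \left(-4\right)\right) \frac{1}{27} = -120 + \left(-20 - 20\right) \frac{1}{27} = -120 - \frac{40}{27} = - \frac{3280}{27}$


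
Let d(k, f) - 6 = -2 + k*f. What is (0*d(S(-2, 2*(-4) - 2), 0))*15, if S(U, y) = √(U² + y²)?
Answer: 0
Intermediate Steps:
d(k, f) = 4 + f*k (d(k, f) = 6 + (-2 + k*f) = 6 + (-2 + f*k) = 4 + f*k)
(0*d(S(-2, 2*(-4) - 2), 0))*15 = (0*(4 + 0*√((-2)² + (2*(-4) - 2)²)))*15 = (0*(4 + 0*√(4 + (-8 - 2)²)))*15 = (0*(4 + 0*√(4 + (-10)²)))*15 = (0*(4 + 0*√(4 + 100)))*15 = (0*(4 + 0*√104))*15 = (0*(4 + 0*(2*√26)))*15 = (0*(4 + 0))*15 = (0*4)*15 = 0*15 = 0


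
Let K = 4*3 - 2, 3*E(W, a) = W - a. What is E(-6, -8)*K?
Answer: 20/3 ≈ 6.6667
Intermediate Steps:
E(W, a) = -a/3 + W/3 (E(W, a) = (W - a)/3 = -a/3 + W/3)
K = 10 (K = 12 - 2 = 10)
E(-6, -8)*K = (-1/3*(-8) + (1/3)*(-6))*10 = (8/3 - 2)*10 = (2/3)*10 = 20/3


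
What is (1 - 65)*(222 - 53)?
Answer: -10816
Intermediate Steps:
(1 - 65)*(222 - 53) = -64*169 = -10816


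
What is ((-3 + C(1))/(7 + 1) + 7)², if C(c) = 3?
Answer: 49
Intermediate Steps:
((-3 + C(1))/(7 + 1) + 7)² = ((-3 + 3)/(7 + 1) + 7)² = (0/8 + 7)² = (0*(⅛) + 7)² = (0 + 7)² = 7² = 49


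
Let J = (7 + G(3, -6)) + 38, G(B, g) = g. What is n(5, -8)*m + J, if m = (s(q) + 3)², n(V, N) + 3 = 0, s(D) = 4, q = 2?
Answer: -108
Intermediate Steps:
n(V, N) = -3 (n(V, N) = -3 + 0 = -3)
m = 49 (m = (4 + 3)² = 7² = 49)
J = 39 (J = (7 - 6) + 38 = 1 + 38 = 39)
n(5, -8)*m + J = -3*49 + 39 = -147 + 39 = -108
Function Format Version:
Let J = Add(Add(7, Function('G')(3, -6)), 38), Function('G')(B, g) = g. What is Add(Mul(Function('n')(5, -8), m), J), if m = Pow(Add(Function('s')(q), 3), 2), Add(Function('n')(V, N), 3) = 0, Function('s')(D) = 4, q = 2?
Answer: -108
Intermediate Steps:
Function('n')(V, N) = -3 (Function('n')(V, N) = Add(-3, 0) = -3)
m = 49 (m = Pow(Add(4, 3), 2) = Pow(7, 2) = 49)
J = 39 (J = Add(Add(7, -6), 38) = Add(1, 38) = 39)
Add(Mul(Function('n')(5, -8), m), J) = Add(Mul(-3, 49), 39) = Add(-147, 39) = -108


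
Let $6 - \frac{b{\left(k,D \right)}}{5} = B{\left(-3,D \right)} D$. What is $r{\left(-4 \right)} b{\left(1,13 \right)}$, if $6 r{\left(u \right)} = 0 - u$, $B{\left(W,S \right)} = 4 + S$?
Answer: $- \frac{2150}{3} \approx -716.67$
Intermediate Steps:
$r{\left(u \right)} = - \frac{u}{6}$ ($r{\left(u \right)} = \frac{0 - u}{6} = \frac{\left(-1\right) u}{6} = - \frac{u}{6}$)
$b{\left(k,D \right)} = 30 - 5 D \left(4 + D\right)$ ($b{\left(k,D \right)} = 30 - 5 \left(4 + D\right) D = 30 - 5 D \left(4 + D\right)$)
$r{\left(-4 \right)} b{\left(1,13 \right)} = \left(- \frac{1}{6}\right) \left(-4\right) \left(30 - 65 \left(4 + 13\right)\right) = \frac{2 \left(30 - 65 \cdot 17\right)}{3} = \frac{2 \left(30 - 1105\right)}{3} = \frac{2}{3} \left(-1075\right) = - \frac{2150}{3}$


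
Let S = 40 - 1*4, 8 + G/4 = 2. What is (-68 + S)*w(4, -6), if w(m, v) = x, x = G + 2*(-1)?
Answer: 832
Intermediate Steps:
G = -24 (G = -32 + 4*2 = -32 + 8 = -24)
S = 36 (S = 40 - 4 = 36)
x = -26 (x = -24 + 2*(-1) = -24 - 2 = -26)
w(m, v) = -26
(-68 + S)*w(4, -6) = (-68 + 36)*(-26) = -32*(-26) = 832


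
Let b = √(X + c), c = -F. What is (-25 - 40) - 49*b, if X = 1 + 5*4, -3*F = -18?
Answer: -65 - 49*√15 ≈ -254.78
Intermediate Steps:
F = 6 (F = -⅓*(-18) = 6)
c = -6 (c = -1*6 = -6)
X = 21 (X = 1 + 20 = 21)
b = √15 (b = √(21 - 6) = √15 ≈ 3.8730)
(-25 - 40) - 49*b = (-25 - 40) - 49*√15 = -65 - 49*√15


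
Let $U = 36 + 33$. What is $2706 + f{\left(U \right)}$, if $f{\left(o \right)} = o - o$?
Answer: $2706$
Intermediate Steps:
$U = 69$
$f{\left(o \right)} = 0$
$2706 + f{\left(U \right)} = 2706 + 0 = 2706$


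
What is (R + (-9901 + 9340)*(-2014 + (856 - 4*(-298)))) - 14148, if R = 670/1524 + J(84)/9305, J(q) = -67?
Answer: -235554534899/7090410 ≈ -33222.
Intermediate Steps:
R = 3066121/7090410 (R = 670/1524 - 67/9305 = 670*(1/1524) - 67*1/9305 = 335/762 - 67/9305 = 3066121/7090410 ≈ 0.43243)
(R + (-9901 + 9340)*(-2014 + (856 - 4*(-298)))) - 14148 = (3066121/7090410 + (-9901 + 9340)*(-2014 + (856 - 4*(-298)))) - 14148 = (3066121/7090410 - 561*(-2014 + (856 + 1192))) - 14148 = (3066121/7090410 - 561*(-2014 + 2048)) - 14148 = (3066121/7090410 - 561*34) - 14148 = (3066121/7090410 - 19074) - 14148 = -135239414219/7090410 - 14148 = -235554534899/7090410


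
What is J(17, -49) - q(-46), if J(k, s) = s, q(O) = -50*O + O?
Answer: -2303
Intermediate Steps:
q(O) = -49*O
J(17, -49) - q(-46) = -49 - (-49)*(-46) = -49 - 1*2254 = -49 - 2254 = -2303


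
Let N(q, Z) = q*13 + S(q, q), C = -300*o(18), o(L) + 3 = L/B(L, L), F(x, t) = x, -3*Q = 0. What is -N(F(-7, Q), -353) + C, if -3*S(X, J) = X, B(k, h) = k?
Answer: 2066/3 ≈ 688.67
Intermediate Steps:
Q = 0 (Q = -⅓*0 = 0)
S(X, J) = -X/3
o(L) = -2 (o(L) = -3 + L/L = -3 + 1 = -2)
C = 600 (C = -300*(-2) = 600)
N(q, Z) = 38*q/3 (N(q, Z) = q*13 - q/3 = 13*q - q/3 = 38*q/3)
-N(F(-7, Q), -353) + C = -38*(-7)/3 + 600 = -1*(-266/3) + 600 = 266/3 + 600 = 2066/3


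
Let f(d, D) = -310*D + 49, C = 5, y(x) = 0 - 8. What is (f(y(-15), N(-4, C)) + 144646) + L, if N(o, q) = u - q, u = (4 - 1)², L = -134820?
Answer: 8635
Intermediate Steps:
y(x) = -8
u = 9 (u = 3² = 9)
N(o, q) = 9 - q
f(d, D) = 49 - 310*D
(f(y(-15), N(-4, C)) + 144646) + L = ((49 - 310*(9 - 1*5)) + 144646) - 134820 = ((49 - 310*(9 - 5)) + 144646) - 134820 = ((49 - 310*4) + 144646) - 134820 = ((49 - 1240) + 144646) - 134820 = (-1191 + 144646) - 134820 = 143455 - 134820 = 8635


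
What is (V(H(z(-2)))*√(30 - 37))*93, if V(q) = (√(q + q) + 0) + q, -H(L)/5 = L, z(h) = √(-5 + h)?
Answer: 3255 - 93*I*7^(¾)*√10*(-I)^(5/2) ≈ 4149.9 + 894.93*I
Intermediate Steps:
H(L) = -5*L
V(q) = q + √2*√q (V(q) = (√(2*q) + 0) + q = (√2*√q + 0) + q = √2*√q + q = q + √2*√q)
(V(H(z(-2)))*√(30 - 37))*93 = ((-5*√(-5 - 2) + √2*√(-5*√(-5 - 2)))*√(30 - 37))*93 = ((-5*I*√7 + √2*√(-5*I*√7))*√(-7))*93 = ((-5*I*√7 + √2*√(-5*I*√7))*(I*√7))*93 = ((-5*I*√7 + √2*(√5*7^(¼)*√(-I)))*(I*√7))*93 = ((-5*I*√7 + 7^(¼)*√10*√(-I))*(I*√7))*93 = (I*√7*(-5*I*√7 + 7^(¼)*√10*√(-I)))*93 = 93*I*√7*(-5*I*√7 + 7^(¼)*√10*√(-I))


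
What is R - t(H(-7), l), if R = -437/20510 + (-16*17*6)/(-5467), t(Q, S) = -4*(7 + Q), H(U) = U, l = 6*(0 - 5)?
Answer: 4440463/16018310 ≈ 0.27721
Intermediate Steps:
l = -30 (l = 6*(-5) = -30)
t(Q, S) = -28 - 4*Q
R = 4440463/16018310 (R = -437*1/20510 - 272*6*(-1/5467) = -437/20510 - 1632*(-1/5467) = -437/20510 + 1632/5467 = 4440463/16018310 ≈ 0.27721)
R - t(H(-7), l) = 4440463/16018310 - (-28 - 4*(-7)) = 4440463/16018310 - (-28 + 28) = 4440463/16018310 - 1*0 = 4440463/16018310 + 0 = 4440463/16018310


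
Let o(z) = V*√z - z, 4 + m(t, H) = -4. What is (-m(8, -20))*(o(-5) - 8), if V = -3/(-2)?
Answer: -24 + 12*I*√5 ≈ -24.0 + 26.833*I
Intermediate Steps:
m(t, H) = -8 (m(t, H) = -4 - 4 = -8)
V = 3/2 (V = -½*(-3) = 3/2 ≈ 1.5000)
o(z) = -z + 3*√z/2 (o(z) = 3*√z/2 - z = -z + 3*√z/2)
(-m(8, -20))*(o(-5) - 8) = (-1*(-8))*((-1*(-5) + 3*√(-5)/2) - 8) = 8*((5 + 3*(I*√5)/2) - 8) = 8*((5 + 3*I*√5/2) - 8) = 8*(-3 + 3*I*√5/2) = -24 + 12*I*√5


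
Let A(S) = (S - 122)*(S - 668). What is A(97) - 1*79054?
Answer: -64779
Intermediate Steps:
A(S) = (-668 + S)*(-122 + S) (A(S) = (-122 + S)*(-668 + S) = (-668 + S)*(-122 + S))
A(97) - 1*79054 = (81496 + 97² - 790*97) - 1*79054 = (81496 + 9409 - 76630) - 79054 = 14275 - 79054 = -64779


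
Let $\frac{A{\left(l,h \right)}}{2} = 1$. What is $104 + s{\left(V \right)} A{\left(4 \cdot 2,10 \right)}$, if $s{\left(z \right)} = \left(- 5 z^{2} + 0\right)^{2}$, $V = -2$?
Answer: $904$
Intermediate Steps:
$A{\left(l,h \right)} = 2$ ($A{\left(l,h \right)} = 2 \cdot 1 = 2$)
$s{\left(z \right)} = 25 z^{4}$ ($s{\left(z \right)} = \left(- 5 z^{2}\right)^{2} = 25 z^{4}$)
$104 + s{\left(V \right)} A{\left(4 \cdot 2,10 \right)} = 104 + 25 \left(-2\right)^{4} \cdot 2 = 104 + 25 \cdot 16 \cdot 2 = 104 + 400 \cdot 2 = 104 + 800 = 904$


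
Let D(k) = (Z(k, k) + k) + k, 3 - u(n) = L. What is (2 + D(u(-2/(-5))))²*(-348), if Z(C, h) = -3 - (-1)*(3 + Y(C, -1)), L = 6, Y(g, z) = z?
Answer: -8700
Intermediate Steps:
Z(C, h) = -1 (Z(C, h) = -3 - (-1)*(3 - 1) = -3 - (-1)*2 = -3 - 1*(-2) = -3 + 2 = -1)
u(n) = -3 (u(n) = 3 - 1*6 = 3 - 6 = -3)
D(k) = -1 + 2*k (D(k) = (-1 + k) + k = -1 + 2*k)
(2 + D(u(-2/(-5))))²*(-348) = (2 + (-1 + 2*(-3)))²*(-348) = (2 + (-1 - 6))²*(-348) = (2 - 7)²*(-348) = (-5)²*(-348) = 25*(-348) = -8700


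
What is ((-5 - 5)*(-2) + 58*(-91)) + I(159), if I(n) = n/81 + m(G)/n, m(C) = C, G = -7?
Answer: -7521452/1431 ≈ -5256.1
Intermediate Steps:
I(n) = -7/n + n/81 (I(n) = n/81 - 7/n = -7/n + n/81)
((-5 - 5)*(-2) + 58*(-91)) + I(159) = ((-5 - 5)*(-2) + 58*(-91)) + (-7/159 + (1/81)*159) = (-10*(-2) - 5278) + (-7*1/159 + 53/27) = (20 - 5278) + (-7/159 + 53/27) = -5258 + 2746/1431 = -7521452/1431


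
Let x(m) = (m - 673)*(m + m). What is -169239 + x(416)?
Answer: -383063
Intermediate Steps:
x(m) = 2*m*(-673 + m) (x(m) = (-673 + m)*(2*m) = 2*m*(-673 + m))
-169239 + x(416) = -169239 + 2*416*(-673 + 416) = -169239 + 2*416*(-257) = -169239 - 213824 = -383063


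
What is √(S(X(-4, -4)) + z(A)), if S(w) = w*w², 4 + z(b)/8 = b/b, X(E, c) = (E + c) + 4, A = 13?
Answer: 2*I*√22 ≈ 9.3808*I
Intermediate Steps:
X(E, c) = 4 + E + c
z(b) = -24 (z(b) = -32 + 8*(b/b) = -32 + 8*1 = -32 + 8 = -24)
S(w) = w³
√(S(X(-4, -4)) + z(A)) = √((4 - 4 - 4)³ - 24) = √((-4)³ - 24) = √(-64 - 24) = √(-88) = 2*I*√22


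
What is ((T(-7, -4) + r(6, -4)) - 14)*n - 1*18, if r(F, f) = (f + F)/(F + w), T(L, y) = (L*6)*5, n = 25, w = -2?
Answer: -11211/2 ≈ -5605.5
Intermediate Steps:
T(L, y) = 30*L (T(L, y) = (6*L)*5 = 30*L)
r(F, f) = (F + f)/(-2 + F) (r(F, f) = (f + F)/(F - 2) = (F + f)/(-2 + F))
((T(-7, -4) + r(6, -4)) - 14)*n - 1*18 = ((30*(-7) + (6 - 4)/(-2 + 6)) - 14)*25 - 1*18 = ((-210 + 2/4) - 14)*25 - 18 = ((-210 + (1/4)*2) - 14)*25 - 18 = ((-210 + 1/2) - 14)*25 - 18 = (-419/2 - 14)*25 - 18 = -447/2*25 - 18 = -11175/2 - 18 = -11211/2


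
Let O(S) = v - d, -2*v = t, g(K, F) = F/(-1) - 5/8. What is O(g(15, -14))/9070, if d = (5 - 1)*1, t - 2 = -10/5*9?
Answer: 2/4535 ≈ 0.00044101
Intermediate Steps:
g(K, F) = -5/8 - F (g(K, F) = F*(-1) - 5*⅛ = -F - 5/8 = -5/8 - F)
t = -16 (t = 2 - 10/5*9 = 2 - 10*⅕*9 = 2 - 2*9 = 2 - 18 = -16)
d = 4 (d = 4*1 = 4)
v = 8 (v = -½*(-16) = 8)
O(S) = 4 (O(S) = 8 - 1*4 = 8 - 4 = 4)
O(g(15, -14))/9070 = 4/9070 = 4*(1/9070) = 2/4535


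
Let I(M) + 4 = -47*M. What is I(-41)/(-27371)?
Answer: -1923/27371 ≈ -0.070257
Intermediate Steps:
I(M) = -4 - 47*M
I(-41)/(-27371) = (-4 - 47*(-41))/(-27371) = (-4 + 1927)*(-1/27371) = 1923*(-1/27371) = -1923/27371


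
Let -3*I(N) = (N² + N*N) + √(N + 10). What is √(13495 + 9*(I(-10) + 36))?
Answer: √13219 ≈ 114.97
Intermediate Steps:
I(N) = -2*N²/3 - √(10 + N)/3 (I(N) = -((N² + N*N) + √(N + 10))/3 = -((N² + N²) + √(10 + N))/3 = -(2*N² + √(10 + N))/3 = -(√(10 + N) + 2*N²)/3 = -2*N²/3 - √(10 + N)/3)
√(13495 + 9*(I(-10) + 36)) = √(13495 + 9*((-⅔*(-10)² - √(10 - 10)/3) + 36)) = √(13495 + 9*((-⅔*100 - √0/3) + 36)) = √(13495 + 9*((-200/3 - ⅓*0) + 36)) = √(13495 + 9*((-200/3 + 0) + 36)) = √(13495 + 9*(-200/3 + 36)) = √(13495 + 9*(-92/3)) = √(13495 - 276) = √13219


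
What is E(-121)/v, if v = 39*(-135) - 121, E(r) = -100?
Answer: 50/2693 ≈ 0.018567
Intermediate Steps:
v = -5386 (v = -5265 - 121 = -5386)
E(-121)/v = -100/(-5386) = -100*(-1/5386) = 50/2693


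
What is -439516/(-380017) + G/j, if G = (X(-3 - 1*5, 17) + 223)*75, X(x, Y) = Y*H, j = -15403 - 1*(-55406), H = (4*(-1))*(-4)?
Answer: 2880917243/1381983641 ≈ 2.0846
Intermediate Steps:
H = 16 (H = -4*(-4) = 16)
j = 40003 (j = -15403 + 55406 = 40003)
X(x, Y) = 16*Y (X(x, Y) = Y*16 = 16*Y)
G = 37125 (G = (16*17 + 223)*75 = (272 + 223)*75 = 495*75 = 37125)
-439516/(-380017) + G/j = -439516/(-380017) + 37125/40003 = -439516*(-1/380017) + 37125*(1/40003) = 39956/34547 + 37125/40003 = 2880917243/1381983641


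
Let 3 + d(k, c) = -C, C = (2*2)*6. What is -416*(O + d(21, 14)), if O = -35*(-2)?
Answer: -17888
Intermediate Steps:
C = 24 (C = 4*6 = 24)
d(k, c) = -27 (d(k, c) = -3 - 1*24 = -3 - 24 = -27)
O = 70
-416*(O + d(21, 14)) = -416*(70 - 27) = -416*43 = -17888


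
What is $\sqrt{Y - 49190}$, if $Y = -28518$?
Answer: $2 i \sqrt{19427} \approx 278.76 i$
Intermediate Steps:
$\sqrt{Y - 49190} = \sqrt{-28518 - 49190} = \sqrt{-77708} = 2 i \sqrt{19427}$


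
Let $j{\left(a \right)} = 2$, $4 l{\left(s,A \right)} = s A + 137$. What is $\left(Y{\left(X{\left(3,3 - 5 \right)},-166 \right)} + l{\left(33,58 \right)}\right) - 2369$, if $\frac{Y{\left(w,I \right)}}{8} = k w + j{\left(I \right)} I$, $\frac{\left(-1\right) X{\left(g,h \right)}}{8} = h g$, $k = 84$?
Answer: $\frac{110975}{4} \approx 27744.0$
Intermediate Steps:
$l{\left(s,A \right)} = \frac{137}{4} + \frac{A s}{4}$ ($l{\left(s,A \right)} = \frac{s A + 137}{4} = \frac{A s + 137}{4} = \frac{137 + A s}{4} = \frac{137}{4} + \frac{A s}{4}$)
$X{\left(g,h \right)} = - 8 g h$ ($X{\left(g,h \right)} = - 8 h g = - 8 g h$)
$Y{\left(w,I \right)} = 16 I + 672 w$ ($Y{\left(w,I \right)} = 8 \left(84 w + 2 I\right) = 8 \left(2 I + 84 w\right) = 16 I + 672 w$)
$\left(Y{\left(X{\left(3,3 - 5 \right)},-166 \right)} + l{\left(33,58 \right)}\right) - 2369 = \left(\left(16 \left(-166\right) + 672 \left(\left(-8\right) 3 \left(3 - 5\right)\right)\right) + \left(\frac{137}{4} + \frac{1}{4} \cdot 58 \cdot 33\right)\right) - 2369 = \left(\left(-2656 + 672 \left(\left(-8\right) 3 \left(-2\right)\right)\right) + \left(\frac{137}{4} + \frac{957}{2}\right)\right) - 2369 = \left(\left(-2656 + 672 \cdot 48\right) + \frac{2051}{4}\right) - 2369 = \left(\left(-2656 + 32256\right) + \frac{2051}{4}\right) - 2369 = \left(29600 + \frac{2051}{4}\right) - 2369 = \frac{120451}{4} - 2369 = \frac{110975}{4}$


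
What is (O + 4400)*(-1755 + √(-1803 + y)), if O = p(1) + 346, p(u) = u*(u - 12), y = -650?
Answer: -8309925 + 4735*I*√2453 ≈ -8.3099e+6 + 2.3451e+5*I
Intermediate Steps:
p(u) = u*(-12 + u)
O = 335 (O = 1*(-12 + 1) + 346 = 1*(-11) + 346 = -11 + 346 = 335)
(O + 4400)*(-1755 + √(-1803 + y)) = (335 + 4400)*(-1755 + √(-1803 - 650)) = 4735*(-1755 + √(-2453)) = 4735*(-1755 + I*√2453) = -8309925 + 4735*I*√2453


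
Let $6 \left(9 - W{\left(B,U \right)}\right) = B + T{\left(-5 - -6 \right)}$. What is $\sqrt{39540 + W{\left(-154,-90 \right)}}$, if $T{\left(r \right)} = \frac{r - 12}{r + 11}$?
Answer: $\frac{\sqrt{5698774}}{12} \approx 198.93$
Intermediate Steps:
$T{\left(r \right)} = \frac{-12 + r}{11 + r}$
$W{\left(B,U \right)} = \frac{659}{72} - \frac{B}{6}$ ($W{\left(B,U \right)} = 9 - \frac{B + \frac{-12 - -1}{11 - -1}}{6} = 9 - \frac{B + \frac{-12 + \left(-5 + 6\right)}{11 + \left(-5 + 6\right)}}{6} = 9 - \frac{B + \frac{-12 + 1}{11 + 1}}{6} = 9 - \frac{B + \frac{1}{12} \left(-11\right)}{6} = 9 - \frac{B - \frac{11}{12}}{6} = 9 - \frac{- \frac{11}{12} + B}{6} = 9 - \left(- \frac{11}{72} + \frac{B}{6}\right) = \frac{659}{72} - \frac{B}{6}$)
$\sqrt{39540 + W{\left(-154,-90 \right)}} = \sqrt{39540 + \left(\frac{659}{72} - - \frac{77}{3}\right)} = \sqrt{39540 + \left(\frac{659}{72} + \frac{77}{3}\right)} = \sqrt{39540 + \frac{2507}{72}} = \sqrt{\frac{2849387}{72}} = \frac{\sqrt{5698774}}{12}$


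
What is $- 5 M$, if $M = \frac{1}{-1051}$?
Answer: $\frac{5}{1051} \approx 0.0047574$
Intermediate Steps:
$M = - \frac{1}{1051} \approx -0.00095147$
$- 5 M = \left(-5\right) \left(- \frac{1}{1051}\right) = \frac{5}{1051}$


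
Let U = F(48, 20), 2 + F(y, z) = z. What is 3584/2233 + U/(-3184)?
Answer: 812233/507848 ≈ 1.5994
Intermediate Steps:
F(y, z) = -2 + z
U = 18 (U = -2 + 20 = 18)
3584/2233 + U/(-3184) = 3584/2233 + 18/(-3184) = 3584*(1/2233) + 18*(-1/3184) = 512/319 - 9/1592 = 812233/507848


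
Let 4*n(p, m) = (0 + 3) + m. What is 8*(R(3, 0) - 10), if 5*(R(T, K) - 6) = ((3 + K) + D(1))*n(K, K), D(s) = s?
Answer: -136/5 ≈ -27.200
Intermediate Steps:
n(p, m) = ¾ + m/4 (n(p, m) = ((0 + 3) + m)/4 = (3 + m)/4 = ¾ + m/4)
R(T, K) = 6 + (4 + K)*(¾ + K/4)/5 (R(T, K) = 6 + (((3 + K) + 1)*(¾ + K/4))/5 = 6 + ((4 + K)*(¾ + K/4))/5 = 6 + (4 + K)*(¾ + K/4)/5)
8*(R(3, 0) - 10) = 8*((33/5 + (1/20)*0² + (7/20)*0) - 10) = 8*((33/5 + (1/20)*0 + 0) - 10) = 8*((33/5 + 0 + 0) - 10) = 8*(33/5 - 10) = 8*(-17/5) = -136/5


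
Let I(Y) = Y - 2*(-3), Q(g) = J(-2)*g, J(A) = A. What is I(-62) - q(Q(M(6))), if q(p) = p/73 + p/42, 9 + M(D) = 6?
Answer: -28731/511 ≈ -56.225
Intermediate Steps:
M(D) = -3 (M(D) = -9 + 6 = -3)
Q(g) = -2*g
I(Y) = 6 + Y (I(Y) = Y + 6 = 6 + Y)
q(p) = 115*p/3066 (q(p) = p*(1/73) + p*(1/42) = p/73 + p/42 = 115*p/3066)
I(-62) - q(Q(M(6))) = (6 - 62) - 115*(-2*(-3))/3066 = -56 - 115*6/3066 = -56 - 1*115/511 = -56 - 115/511 = -28731/511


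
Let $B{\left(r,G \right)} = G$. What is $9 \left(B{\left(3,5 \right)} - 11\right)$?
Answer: $-54$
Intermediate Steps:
$9 \left(B{\left(3,5 \right)} - 11\right) = 9 \left(5 - 11\right) = 9 \left(-6\right) = -54$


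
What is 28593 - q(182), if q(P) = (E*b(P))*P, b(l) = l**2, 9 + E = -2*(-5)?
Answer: -5999975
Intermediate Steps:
E = 1 (E = -9 - 2*(-5) = -9 + 10 = 1)
q(P) = P**3 (q(P) = (1*P**2)*P = P**2*P = P**3)
28593 - q(182) = 28593 - 1*182**3 = 28593 - 1*6028568 = 28593 - 6028568 = -5999975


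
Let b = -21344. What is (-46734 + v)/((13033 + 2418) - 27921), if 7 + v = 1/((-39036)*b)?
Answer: 38943871292543/10389809268480 ≈ 3.7483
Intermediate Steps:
v = -5832290687/833184384 (v = -7 + 1/(-39036*(-21344)) = -7 - 1/39036*(-1/21344) = -7 + 1/833184384 = -5832290687/833184384 ≈ -7.0000)
(-46734 + v)/((13033 + 2418) - 27921) = (-46734 - 5832290687/833184384)/((13033 + 2418) - 27921) = -38943871292543/(833184384*(15451 - 27921)) = -38943871292543/833184384/(-12470) = -38943871292543/833184384*(-1/12470) = 38943871292543/10389809268480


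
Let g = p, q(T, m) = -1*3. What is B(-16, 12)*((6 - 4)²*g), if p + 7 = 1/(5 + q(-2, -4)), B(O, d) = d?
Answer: -312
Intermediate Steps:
q(T, m) = -3
p = -13/2 (p = -7 + 1/(5 - 3) = -7 + 1/2 = -7 + ½ = -13/2 ≈ -6.5000)
g = -13/2 ≈ -6.5000
B(-16, 12)*((6 - 4)²*g) = 12*((6 - 4)²*(-13/2)) = 12*(2²*(-13/2)) = 12*(4*(-13/2)) = 12*(-26) = -312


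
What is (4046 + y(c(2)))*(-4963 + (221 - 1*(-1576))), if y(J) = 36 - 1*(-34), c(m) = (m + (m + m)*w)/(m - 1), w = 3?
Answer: -13031256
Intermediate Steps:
c(m) = 7*m/(-1 + m) (c(m) = (m + (m + m)*3)/(m - 1) = (m + (2*m)*3)/(-1 + m) = (m + 6*m)/(-1 + m) = (7*m)/(-1 + m) = 7*m/(-1 + m))
y(J) = 70 (y(J) = 36 + 34 = 70)
(4046 + y(c(2)))*(-4963 + (221 - 1*(-1576))) = (4046 + 70)*(-4963 + (221 - 1*(-1576))) = 4116*(-4963 + (221 + 1576)) = 4116*(-4963 + 1797) = 4116*(-3166) = -13031256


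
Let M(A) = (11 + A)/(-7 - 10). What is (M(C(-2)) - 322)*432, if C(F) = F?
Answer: -2368656/17 ≈ -1.3933e+5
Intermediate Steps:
M(A) = -11/17 - A/17 (M(A) = (11 + A)/(-17) = (11 + A)*(-1/17) = -11/17 - A/17)
(M(C(-2)) - 322)*432 = ((-11/17 - 1/17*(-2)) - 322)*432 = ((-11/17 + 2/17) - 322)*432 = (-9/17 - 322)*432 = -5483/17*432 = -2368656/17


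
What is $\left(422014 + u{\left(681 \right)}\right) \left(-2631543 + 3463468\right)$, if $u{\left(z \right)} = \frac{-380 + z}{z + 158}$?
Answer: $\frac{294559723850475}{839} \approx 3.5108 \cdot 10^{11}$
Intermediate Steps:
$u{\left(z \right)} = \frac{-380 + z}{158 + z}$
$\left(422014 + u{\left(681 \right)}\right) \left(-2631543 + 3463468\right) = \left(422014 + \frac{-380 + 681}{158 + 681}\right) \left(-2631543 + 3463468\right) = \left(422014 + \frac{1}{839} \cdot 301\right) 831925 = \left(422014 + \frac{301}{839}\right) 831925 = \frac{354070047}{839} \cdot 831925 = \frac{294559723850475}{839}$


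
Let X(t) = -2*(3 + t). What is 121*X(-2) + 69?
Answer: -173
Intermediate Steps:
X(t) = -6 - 2*t
121*X(-2) + 69 = 121*(-6 - 2*(-2)) + 69 = 121*(-6 + 4) + 69 = 121*(-2) + 69 = -242 + 69 = -173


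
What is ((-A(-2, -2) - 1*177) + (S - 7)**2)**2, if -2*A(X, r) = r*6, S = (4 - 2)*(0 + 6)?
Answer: 24964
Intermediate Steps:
S = 12 (S = 2*6 = 12)
A(X, r) = -3*r (A(X, r) = -r*6/2 = -3*r)
((-A(-2, -2) - 1*177) + (S - 7)**2)**2 = ((-(-3)*(-2) - 1*177) + (12 - 7)**2)**2 = ((-1*6 - 177) + 5**2)**2 = ((-6 - 177) + 25)**2 = (-183 + 25)**2 = (-158)**2 = 24964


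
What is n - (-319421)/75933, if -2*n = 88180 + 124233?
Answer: -16128517487/151866 ≈ -1.0620e+5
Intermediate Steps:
n = -212413/2 (n = -(88180 + 124233)/2 = -½*212413 = -212413/2 ≈ -1.0621e+5)
n - (-319421)/75933 = -212413/2 - (-319421)/75933 = -212413/2 - 1*(-319421/75933) = -212413/2 + 319421/75933 = -16128517487/151866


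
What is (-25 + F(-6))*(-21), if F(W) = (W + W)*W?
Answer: -987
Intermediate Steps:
F(W) = 2*W² (F(W) = (2*W)*W = 2*W²)
(-25 + F(-6))*(-21) = (-25 + 2*(-6)²)*(-21) = (-25 + 2*36)*(-21) = (-25 + 72)*(-21) = 47*(-21) = -987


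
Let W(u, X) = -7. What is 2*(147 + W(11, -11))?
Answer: 280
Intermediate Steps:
2*(147 + W(11, -11)) = 2*(147 - 7) = 2*140 = 280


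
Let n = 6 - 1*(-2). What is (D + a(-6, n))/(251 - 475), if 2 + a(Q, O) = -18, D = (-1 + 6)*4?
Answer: 0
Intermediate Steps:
n = 8 (n = 6 + 2 = 8)
D = 20 (D = 5*4 = 20)
a(Q, O) = -20 (a(Q, O) = -2 - 18 = -20)
(D + a(-6, n))/(251 - 475) = (20 - 20)/(251 - 475) = 0/(-224) = 0*(-1/224) = 0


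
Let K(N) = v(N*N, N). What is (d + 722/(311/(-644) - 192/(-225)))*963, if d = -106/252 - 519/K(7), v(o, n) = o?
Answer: 3272472797119/1753318 ≈ 1.8664e+6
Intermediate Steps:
K(N) = N² (K(N) = N*N = N²)
d = -9713/882 (d = -106/252 - 519/(7²) = -106*1/252 - 519/49 = -53/126 - 519*1/49 = -53/126 - 519/49 = -9713/882 ≈ -11.012)
(d + 722/(311/(-644) - 192/(-225)))*963 = (-9713/882 + 722/(311/(-644) - 192/(-225)))*963 = (-9713/882 + 722/(311*(-1/644) - 192*(-1/225)))*963 = (-9713/882 + 722/(-311/644 + 64/75))*963 = (-9713/882 + 722/(17891/48300))*963 = (-9713/882 + 722*(48300/17891))*963 = (-9713/882 + 34872600/17891)*963 = (30583857917/15779862)*963 = 3272472797119/1753318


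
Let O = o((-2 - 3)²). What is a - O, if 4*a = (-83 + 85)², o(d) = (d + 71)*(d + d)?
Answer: -4799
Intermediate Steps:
o(d) = 2*d*(71 + d) (o(d) = (71 + d)*(2*d) = 2*d*(71 + d))
O = 4800 (O = 2*(-2 - 3)²*(71 + (-2 - 3)²) = 2*(-5)²*(71 + (-5)²) = 2*25*(71 + 25) = 2*25*96 = 4800)
a = 1 (a = (-83 + 85)²/4 = (¼)*2² = (¼)*4 = 1)
a - O = 1 - 1*4800 = 1 - 4800 = -4799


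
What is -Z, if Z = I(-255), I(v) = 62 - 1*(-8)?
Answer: -70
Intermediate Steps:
I(v) = 70 (I(v) = 62 + 8 = 70)
Z = 70
-Z = -1*70 = -70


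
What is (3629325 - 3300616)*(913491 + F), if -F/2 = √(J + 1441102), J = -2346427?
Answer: 300272713119 - 3287090*I*√36213 ≈ 3.0027e+11 - 6.2552e+8*I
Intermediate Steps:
F = -10*I*√36213 (F = -2*√(-2346427 + 1441102) = -10*I*√36213 ≈ -1903.0*I)
(3629325 - 3300616)*(913491 + F) = (3629325 - 3300616)*(913491 - 10*I*√36213) = 328709*(913491 - 10*I*√36213) = 300272713119 - 3287090*I*√36213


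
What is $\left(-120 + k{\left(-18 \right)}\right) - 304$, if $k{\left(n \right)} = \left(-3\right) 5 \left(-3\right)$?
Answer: $-379$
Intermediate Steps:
$k{\left(n \right)} = 45$ ($k{\left(n \right)} = \left(-15\right) \left(-3\right) = 45$)
$\left(-120 + k{\left(-18 \right)}\right) - 304 = \left(-120 + 45\right) - 304 = -75 - 304 = -379$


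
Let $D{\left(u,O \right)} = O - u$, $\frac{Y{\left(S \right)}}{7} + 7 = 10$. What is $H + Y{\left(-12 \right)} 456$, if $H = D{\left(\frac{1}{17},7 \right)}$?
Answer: $\frac{162910}{17} \approx 9582.9$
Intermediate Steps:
$Y{\left(S \right)} = 21$ ($Y{\left(S \right)} = -49 + 7 \cdot 10 = -49 + 70 = 21$)
$H = \frac{118}{17}$ ($H = 7 - \frac{1}{17} = \frac{118}{17} \approx 6.9412$)
$H + Y{\left(-12 \right)} 456 = \frac{118}{17} + 21 \cdot 456 = \frac{118}{17} + 9576 = \frac{162910}{17}$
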